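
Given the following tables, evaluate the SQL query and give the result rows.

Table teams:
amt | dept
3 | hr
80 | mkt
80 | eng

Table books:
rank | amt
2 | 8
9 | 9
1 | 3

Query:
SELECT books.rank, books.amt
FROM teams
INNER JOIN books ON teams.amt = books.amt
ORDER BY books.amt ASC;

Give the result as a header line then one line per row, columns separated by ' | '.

== RESULT ==
books.rank | books.amt
1 | 3

Derivation:
After JOIN books (1 rows):
teams.amt | teams.dept | books.rank | books.amt
3 | hr | 1 | 3
After SELECT (1 rows):
books.rank | books.amt
1 | 3
After ORDER BY (1 rows):
books.rank | books.amt
1 | 3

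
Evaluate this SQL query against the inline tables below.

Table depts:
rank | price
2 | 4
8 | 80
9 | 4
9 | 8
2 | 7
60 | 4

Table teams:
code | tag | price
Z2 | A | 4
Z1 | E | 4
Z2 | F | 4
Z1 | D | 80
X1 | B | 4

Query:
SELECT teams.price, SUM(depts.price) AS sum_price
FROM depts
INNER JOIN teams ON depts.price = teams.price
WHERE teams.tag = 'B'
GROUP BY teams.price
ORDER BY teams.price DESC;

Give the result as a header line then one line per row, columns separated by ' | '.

== RESULT ==
teams.price | sum_price
4 | 12

Derivation:
After JOIN teams (13 rows):
depts.rank | depts.price | teams.code | teams.tag | teams.price
2 | 4 | Z2 | A | 4
2 | 4 | Z1 | E | 4
2 | 4 | Z2 | F | 4
2 | 4 | X1 | B | 4
8 | 80 | Z1 | D | 80
9 | 4 | Z2 | A | 4
9 | 4 | Z1 | E | 4
9 | 4 | Z2 | F | 4
9 | 4 | X1 | B | 4
60 | 4 | Z2 | A | 4
60 | 4 | Z1 | E | 4
60 | 4 | Z2 | F | 4
60 | 4 | X1 | B | 4
After WHERE (3 rows):
depts.rank | depts.price | teams.code | teams.tag | teams.price
2 | 4 | X1 | B | 4
9 | 4 | X1 | B | 4
60 | 4 | X1 | B | 4
After GROUP BY (1 rows):
teams.price | sum_price
4 | 12
After ORDER BY (1 rows):
teams.price | sum_price
4 | 12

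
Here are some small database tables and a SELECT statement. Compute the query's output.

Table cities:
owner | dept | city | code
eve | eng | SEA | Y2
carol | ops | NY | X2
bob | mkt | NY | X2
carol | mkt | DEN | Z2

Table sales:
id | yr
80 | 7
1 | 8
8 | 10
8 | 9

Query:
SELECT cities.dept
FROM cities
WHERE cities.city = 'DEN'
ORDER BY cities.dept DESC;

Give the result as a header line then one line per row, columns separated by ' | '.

After WHERE (1 rows):
cities.owner | cities.dept | cities.city | cities.code
carol | mkt | DEN | Z2
After SELECT (1 rows):
cities.dept
mkt
After ORDER BY (1 rows):
cities.dept
mkt

== RESULT ==
cities.dept
mkt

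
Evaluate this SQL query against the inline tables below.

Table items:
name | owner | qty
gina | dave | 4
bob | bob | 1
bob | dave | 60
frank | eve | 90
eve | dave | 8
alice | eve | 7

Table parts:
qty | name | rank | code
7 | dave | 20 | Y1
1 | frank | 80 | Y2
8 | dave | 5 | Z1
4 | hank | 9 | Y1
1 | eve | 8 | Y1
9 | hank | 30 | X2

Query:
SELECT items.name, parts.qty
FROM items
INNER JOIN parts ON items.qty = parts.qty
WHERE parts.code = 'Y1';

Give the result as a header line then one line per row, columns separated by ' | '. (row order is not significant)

== RESULT ==
items.name | parts.qty
gina | 4
bob | 1
alice | 7

Derivation:
After JOIN parts (5 rows):
items.name | items.owner | items.qty | parts.qty | parts.name | parts.rank | parts.code
gina | dave | 4 | 4 | hank | 9 | Y1
bob | bob | 1 | 1 | frank | 80 | Y2
bob | bob | 1 | 1 | eve | 8 | Y1
eve | dave | 8 | 8 | dave | 5 | Z1
alice | eve | 7 | 7 | dave | 20 | Y1
After WHERE (3 rows):
items.name | items.owner | items.qty | parts.qty | parts.name | parts.rank | parts.code
gina | dave | 4 | 4 | hank | 9 | Y1
bob | bob | 1 | 1 | eve | 8 | Y1
alice | eve | 7 | 7 | dave | 20 | Y1
After SELECT (3 rows):
items.name | parts.qty
gina | 4
bob | 1
alice | 7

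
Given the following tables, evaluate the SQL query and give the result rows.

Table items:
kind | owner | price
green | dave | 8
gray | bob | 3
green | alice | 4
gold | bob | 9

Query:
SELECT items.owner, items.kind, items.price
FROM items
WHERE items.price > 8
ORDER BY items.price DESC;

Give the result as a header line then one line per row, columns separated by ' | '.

After WHERE (1 rows):
items.kind | items.owner | items.price
gold | bob | 9
After SELECT (1 rows):
items.owner | items.kind | items.price
bob | gold | 9
After ORDER BY (1 rows):
items.owner | items.kind | items.price
bob | gold | 9

== RESULT ==
items.owner | items.kind | items.price
bob | gold | 9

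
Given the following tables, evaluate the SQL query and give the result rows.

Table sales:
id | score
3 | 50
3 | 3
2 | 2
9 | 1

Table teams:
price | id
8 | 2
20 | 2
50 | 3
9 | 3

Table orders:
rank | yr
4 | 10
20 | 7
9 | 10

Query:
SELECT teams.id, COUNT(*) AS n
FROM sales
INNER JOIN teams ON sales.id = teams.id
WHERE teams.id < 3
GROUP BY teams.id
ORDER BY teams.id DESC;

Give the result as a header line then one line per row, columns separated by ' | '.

== RESULT ==
teams.id | n
2 | 2

Derivation:
After JOIN teams (6 rows):
sales.id | sales.score | teams.price | teams.id
3 | 50 | 50 | 3
3 | 50 | 9 | 3
3 | 3 | 50 | 3
3 | 3 | 9 | 3
2 | 2 | 8 | 2
2 | 2 | 20 | 2
After WHERE (2 rows):
sales.id | sales.score | teams.price | teams.id
2 | 2 | 8 | 2
2 | 2 | 20 | 2
After GROUP BY (1 rows):
teams.id | n
2 | 2
After ORDER BY (1 rows):
teams.id | n
2 | 2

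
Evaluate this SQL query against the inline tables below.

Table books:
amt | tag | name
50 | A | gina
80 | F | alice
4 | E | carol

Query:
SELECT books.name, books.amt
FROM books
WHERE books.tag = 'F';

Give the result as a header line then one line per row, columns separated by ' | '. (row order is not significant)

== RESULT ==
books.name | books.amt
alice | 80

Derivation:
After WHERE (1 rows):
books.amt | books.tag | books.name
80 | F | alice
After SELECT (1 rows):
books.name | books.amt
alice | 80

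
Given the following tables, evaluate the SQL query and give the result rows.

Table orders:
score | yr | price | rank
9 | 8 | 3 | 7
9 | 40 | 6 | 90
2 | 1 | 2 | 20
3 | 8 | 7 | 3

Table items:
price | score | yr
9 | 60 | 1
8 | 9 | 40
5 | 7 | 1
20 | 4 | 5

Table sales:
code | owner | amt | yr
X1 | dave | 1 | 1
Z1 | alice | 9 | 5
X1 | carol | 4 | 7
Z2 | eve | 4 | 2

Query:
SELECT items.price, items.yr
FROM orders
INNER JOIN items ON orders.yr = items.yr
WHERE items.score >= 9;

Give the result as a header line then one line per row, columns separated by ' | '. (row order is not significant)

After JOIN items (3 rows):
orders.score | orders.yr | orders.price | orders.rank | items.price | items.score | items.yr
9 | 40 | 6 | 90 | 8 | 9 | 40
2 | 1 | 2 | 20 | 9 | 60 | 1
2 | 1 | 2 | 20 | 5 | 7 | 1
After WHERE (2 rows):
orders.score | orders.yr | orders.price | orders.rank | items.price | items.score | items.yr
9 | 40 | 6 | 90 | 8 | 9 | 40
2 | 1 | 2 | 20 | 9 | 60 | 1
After SELECT (2 rows):
items.price | items.yr
8 | 40
9 | 1

== RESULT ==
items.price | items.yr
8 | 40
9 | 1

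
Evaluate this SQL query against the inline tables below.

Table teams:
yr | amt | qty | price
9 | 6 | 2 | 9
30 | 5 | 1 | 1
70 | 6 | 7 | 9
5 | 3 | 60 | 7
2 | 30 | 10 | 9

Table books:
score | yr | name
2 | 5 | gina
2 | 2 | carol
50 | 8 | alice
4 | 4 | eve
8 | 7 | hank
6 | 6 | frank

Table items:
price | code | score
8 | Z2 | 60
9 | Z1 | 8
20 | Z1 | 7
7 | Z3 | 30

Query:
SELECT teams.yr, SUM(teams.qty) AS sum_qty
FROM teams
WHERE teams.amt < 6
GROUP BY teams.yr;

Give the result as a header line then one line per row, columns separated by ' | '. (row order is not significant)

== RESULT ==
teams.yr | sum_qty
30 | 1
5 | 60

Derivation:
After WHERE (2 rows):
teams.yr | teams.amt | teams.qty | teams.price
30 | 5 | 1 | 1
5 | 3 | 60 | 7
After GROUP BY (2 rows):
teams.yr | sum_qty
30 | 1
5 | 60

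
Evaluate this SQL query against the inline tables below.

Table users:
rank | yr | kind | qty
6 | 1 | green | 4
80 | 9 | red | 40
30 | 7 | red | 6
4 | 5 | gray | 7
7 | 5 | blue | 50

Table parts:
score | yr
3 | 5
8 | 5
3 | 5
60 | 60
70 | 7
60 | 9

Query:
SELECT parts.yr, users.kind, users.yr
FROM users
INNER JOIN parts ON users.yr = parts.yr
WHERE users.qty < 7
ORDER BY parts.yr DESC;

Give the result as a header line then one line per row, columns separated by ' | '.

After JOIN parts (8 rows):
users.rank | users.yr | users.kind | users.qty | parts.score | parts.yr
80 | 9 | red | 40 | 60 | 9
30 | 7 | red | 6 | 70 | 7
4 | 5 | gray | 7 | 3 | 5
4 | 5 | gray | 7 | 8 | 5
4 | 5 | gray | 7 | 3 | 5
7 | 5 | blue | 50 | 3 | 5
7 | 5 | blue | 50 | 8 | 5
7 | 5 | blue | 50 | 3 | 5
After WHERE (1 rows):
users.rank | users.yr | users.kind | users.qty | parts.score | parts.yr
30 | 7 | red | 6 | 70 | 7
After SELECT (1 rows):
parts.yr | users.kind | users.yr
7 | red | 7
After ORDER BY (1 rows):
parts.yr | users.kind | users.yr
7 | red | 7

== RESULT ==
parts.yr | users.kind | users.yr
7 | red | 7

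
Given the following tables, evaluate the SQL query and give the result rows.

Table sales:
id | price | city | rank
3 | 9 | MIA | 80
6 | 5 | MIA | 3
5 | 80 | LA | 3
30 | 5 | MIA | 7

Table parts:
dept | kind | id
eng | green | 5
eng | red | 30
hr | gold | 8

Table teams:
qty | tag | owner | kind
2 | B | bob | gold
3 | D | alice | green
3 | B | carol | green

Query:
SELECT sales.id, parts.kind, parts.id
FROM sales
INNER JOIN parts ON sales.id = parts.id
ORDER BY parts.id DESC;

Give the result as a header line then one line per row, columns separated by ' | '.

== RESULT ==
sales.id | parts.kind | parts.id
30 | red | 30
5 | green | 5

Derivation:
After JOIN parts (2 rows):
sales.id | sales.price | sales.city | sales.rank | parts.dept | parts.kind | parts.id
5 | 80 | LA | 3 | eng | green | 5
30 | 5 | MIA | 7 | eng | red | 30
After SELECT (2 rows):
sales.id | parts.kind | parts.id
5 | green | 5
30 | red | 30
After ORDER BY (2 rows):
sales.id | parts.kind | parts.id
30 | red | 30
5 | green | 5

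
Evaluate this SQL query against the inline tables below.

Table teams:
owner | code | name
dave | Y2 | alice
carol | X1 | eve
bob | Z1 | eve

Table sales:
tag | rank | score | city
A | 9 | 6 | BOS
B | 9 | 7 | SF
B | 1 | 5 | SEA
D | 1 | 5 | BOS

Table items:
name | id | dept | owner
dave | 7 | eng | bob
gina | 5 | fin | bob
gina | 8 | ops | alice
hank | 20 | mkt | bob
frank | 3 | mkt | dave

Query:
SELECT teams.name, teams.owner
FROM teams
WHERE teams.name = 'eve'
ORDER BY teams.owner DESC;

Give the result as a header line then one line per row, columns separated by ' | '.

== RESULT ==
teams.name | teams.owner
eve | carol
eve | bob

Derivation:
After WHERE (2 rows):
teams.owner | teams.code | teams.name
carol | X1 | eve
bob | Z1 | eve
After SELECT (2 rows):
teams.name | teams.owner
eve | carol
eve | bob
After ORDER BY (2 rows):
teams.name | teams.owner
eve | carol
eve | bob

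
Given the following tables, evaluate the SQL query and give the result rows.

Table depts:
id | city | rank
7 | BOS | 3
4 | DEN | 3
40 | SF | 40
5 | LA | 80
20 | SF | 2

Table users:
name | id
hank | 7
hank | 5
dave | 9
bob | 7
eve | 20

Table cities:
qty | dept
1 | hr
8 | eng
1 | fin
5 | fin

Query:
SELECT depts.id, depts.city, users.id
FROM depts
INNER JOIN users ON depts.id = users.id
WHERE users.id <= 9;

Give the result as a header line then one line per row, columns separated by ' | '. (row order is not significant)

After JOIN users (4 rows):
depts.id | depts.city | depts.rank | users.name | users.id
7 | BOS | 3 | hank | 7
7 | BOS | 3 | bob | 7
5 | LA | 80 | hank | 5
20 | SF | 2 | eve | 20
After WHERE (3 rows):
depts.id | depts.city | depts.rank | users.name | users.id
7 | BOS | 3 | hank | 7
7 | BOS | 3 | bob | 7
5 | LA | 80 | hank | 5
After SELECT (3 rows):
depts.id | depts.city | users.id
7 | BOS | 7
7 | BOS | 7
5 | LA | 5

== RESULT ==
depts.id | depts.city | users.id
7 | BOS | 7
7 | BOS | 7
5 | LA | 5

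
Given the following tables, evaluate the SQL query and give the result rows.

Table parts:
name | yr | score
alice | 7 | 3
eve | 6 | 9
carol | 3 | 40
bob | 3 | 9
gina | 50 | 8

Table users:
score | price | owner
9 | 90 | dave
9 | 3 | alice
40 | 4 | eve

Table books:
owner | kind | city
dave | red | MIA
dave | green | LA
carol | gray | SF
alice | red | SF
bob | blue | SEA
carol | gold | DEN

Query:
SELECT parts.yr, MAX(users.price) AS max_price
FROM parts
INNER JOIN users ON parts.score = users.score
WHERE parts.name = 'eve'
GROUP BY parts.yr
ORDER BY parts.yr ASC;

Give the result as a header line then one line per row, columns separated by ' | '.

After JOIN users (5 rows):
parts.name | parts.yr | parts.score | users.score | users.price | users.owner
eve | 6 | 9 | 9 | 90 | dave
eve | 6 | 9 | 9 | 3 | alice
carol | 3 | 40 | 40 | 4 | eve
bob | 3 | 9 | 9 | 90 | dave
bob | 3 | 9 | 9 | 3 | alice
After WHERE (2 rows):
parts.name | parts.yr | parts.score | users.score | users.price | users.owner
eve | 6 | 9 | 9 | 90 | dave
eve | 6 | 9 | 9 | 3 | alice
After GROUP BY (1 rows):
parts.yr | max_price
6 | 90
After ORDER BY (1 rows):
parts.yr | max_price
6 | 90

== RESULT ==
parts.yr | max_price
6 | 90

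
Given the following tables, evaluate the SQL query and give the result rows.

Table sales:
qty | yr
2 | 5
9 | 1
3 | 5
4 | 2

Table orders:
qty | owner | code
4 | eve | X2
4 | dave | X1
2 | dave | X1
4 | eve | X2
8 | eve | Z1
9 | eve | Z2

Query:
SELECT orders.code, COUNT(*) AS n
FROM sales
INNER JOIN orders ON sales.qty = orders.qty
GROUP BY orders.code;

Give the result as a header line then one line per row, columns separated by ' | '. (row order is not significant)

== RESULT ==
orders.code | n
X1 | 2
Z2 | 1
X2 | 2

Derivation:
After JOIN orders (5 rows):
sales.qty | sales.yr | orders.qty | orders.owner | orders.code
2 | 5 | 2 | dave | X1
9 | 1 | 9 | eve | Z2
4 | 2 | 4 | eve | X2
4 | 2 | 4 | dave | X1
4 | 2 | 4 | eve | X2
After GROUP BY (3 rows):
orders.code | n
X1 | 2
Z2 | 1
X2 | 2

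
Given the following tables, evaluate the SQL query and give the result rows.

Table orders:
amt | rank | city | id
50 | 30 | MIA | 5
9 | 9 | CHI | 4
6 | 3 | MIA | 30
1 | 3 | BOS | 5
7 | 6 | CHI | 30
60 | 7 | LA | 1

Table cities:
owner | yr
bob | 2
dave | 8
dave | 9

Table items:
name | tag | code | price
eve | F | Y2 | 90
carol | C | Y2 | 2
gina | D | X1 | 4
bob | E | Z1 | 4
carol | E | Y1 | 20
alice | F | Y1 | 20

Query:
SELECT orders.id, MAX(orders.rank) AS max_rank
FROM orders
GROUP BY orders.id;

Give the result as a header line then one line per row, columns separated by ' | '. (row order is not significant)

After GROUP BY (4 rows):
orders.id | max_rank
5 | 30
4 | 9
30 | 6
1 | 7

== RESULT ==
orders.id | max_rank
5 | 30
4 | 9
30 | 6
1 | 7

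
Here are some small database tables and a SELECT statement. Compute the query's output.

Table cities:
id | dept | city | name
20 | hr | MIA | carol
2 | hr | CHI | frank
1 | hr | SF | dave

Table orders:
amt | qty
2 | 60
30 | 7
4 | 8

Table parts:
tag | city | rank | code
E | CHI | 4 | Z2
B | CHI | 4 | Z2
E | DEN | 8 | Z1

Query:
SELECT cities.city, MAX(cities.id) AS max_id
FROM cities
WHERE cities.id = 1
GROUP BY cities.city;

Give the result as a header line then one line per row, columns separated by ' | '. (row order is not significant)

After WHERE (1 rows):
cities.id | cities.dept | cities.city | cities.name
1 | hr | SF | dave
After GROUP BY (1 rows):
cities.city | max_id
SF | 1

== RESULT ==
cities.city | max_id
SF | 1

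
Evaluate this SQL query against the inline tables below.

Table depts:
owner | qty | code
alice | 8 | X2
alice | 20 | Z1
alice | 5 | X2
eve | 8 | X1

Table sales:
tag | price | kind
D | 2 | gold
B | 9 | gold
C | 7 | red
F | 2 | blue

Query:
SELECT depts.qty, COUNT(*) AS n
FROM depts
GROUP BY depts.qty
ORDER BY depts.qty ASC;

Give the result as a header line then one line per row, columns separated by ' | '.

== RESULT ==
depts.qty | n
5 | 1
8 | 2
20 | 1

Derivation:
After GROUP BY (3 rows):
depts.qty | n
8 | 2
20 | 1
5 | 1
After ORDER BY (3 rows):
depts.qty | n
5 | 1
8 | 2
20 | 1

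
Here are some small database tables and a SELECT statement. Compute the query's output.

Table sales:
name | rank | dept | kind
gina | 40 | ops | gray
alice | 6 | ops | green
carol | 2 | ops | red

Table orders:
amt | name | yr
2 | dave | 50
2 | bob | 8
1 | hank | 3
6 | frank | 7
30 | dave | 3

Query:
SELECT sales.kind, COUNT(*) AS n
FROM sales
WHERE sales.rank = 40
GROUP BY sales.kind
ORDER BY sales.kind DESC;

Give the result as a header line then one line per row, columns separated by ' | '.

== RESULT ==
sales.kind | n
gray | 1

Derivation:
After WHERE (1 rows):
sales.name | sales.rank | sales.dept | sales.kind
gina | 40 | ops | gray
After GROUP BY (1 rows):
sales.kind | n
gray | 1
After ORDER BY (1 rows):
sales.kind | n
gray | 1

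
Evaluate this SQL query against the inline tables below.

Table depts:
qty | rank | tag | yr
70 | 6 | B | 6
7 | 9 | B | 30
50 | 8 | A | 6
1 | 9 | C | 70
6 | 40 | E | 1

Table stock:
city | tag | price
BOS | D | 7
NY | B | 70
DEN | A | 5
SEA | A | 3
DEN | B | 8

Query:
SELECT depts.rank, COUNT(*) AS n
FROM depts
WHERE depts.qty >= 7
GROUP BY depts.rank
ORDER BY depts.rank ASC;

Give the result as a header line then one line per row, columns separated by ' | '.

After WHERE (3 rows):
depts.qty | depts.rank | depts.tag | depts.yr
70 | 6 | B | 6
7 | 9 | B | 30
50 | 8 | A | 6
After GROUP BY (3 rows):
depts.rank | n
6 | 1
9 | 1
8 | 1
After ORDER BY (3 rows):
depts.rank | n
6 | 1
8 | 1
9 | 1

== RESULT ==
depts.rank | n
6 | 1
8 | 1
9 | 1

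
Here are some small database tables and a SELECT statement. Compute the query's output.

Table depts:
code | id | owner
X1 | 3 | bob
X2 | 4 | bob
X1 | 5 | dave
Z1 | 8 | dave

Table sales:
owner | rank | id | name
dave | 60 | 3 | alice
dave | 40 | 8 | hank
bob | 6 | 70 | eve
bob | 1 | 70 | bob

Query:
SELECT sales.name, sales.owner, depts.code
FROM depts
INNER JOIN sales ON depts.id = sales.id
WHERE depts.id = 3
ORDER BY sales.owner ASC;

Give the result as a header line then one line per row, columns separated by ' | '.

After JOIN sales (2 rows):
depts.code | depts.id | depts.owner | sales.owner | sales.rank | sales.id | sales.name
X1 | 3 | bob | dave | 60 | 3 | alice
Z1 | 8 | dave | dave | 40 | 8 | hank
After WHERE (1 rows):
depts.code | depts.id | depts.owner | sales.owner | sales.rank | sales.id | sales.name
X1 | 3 | bob | dave | 60 | 3 | alice
After SELECT (1 rows):
sales.name | sales.owner | depts.code
alice | dave | X1
After ORDER BY (1 rows):
sales.name | sales.owner | depts.code
alice | dave | X1

== RESULT ==
sales.name | sales.owner | depts.code
alice | dave | X1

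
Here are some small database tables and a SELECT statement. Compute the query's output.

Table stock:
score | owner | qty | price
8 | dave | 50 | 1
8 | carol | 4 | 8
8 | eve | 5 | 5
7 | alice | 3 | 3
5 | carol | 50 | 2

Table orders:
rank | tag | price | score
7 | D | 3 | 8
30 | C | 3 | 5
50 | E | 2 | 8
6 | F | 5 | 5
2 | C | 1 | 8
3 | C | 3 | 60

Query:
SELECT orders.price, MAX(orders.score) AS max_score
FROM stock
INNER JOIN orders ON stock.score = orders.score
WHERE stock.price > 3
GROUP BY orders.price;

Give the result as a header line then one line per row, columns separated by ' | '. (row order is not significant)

After JOIN orders (11 rows):
stock.score | stock.owner | stock.qty | stock.price | orders.rank | orders.tag | orders.price | orders.score
8 | dave | 50 | 1 | 7 | D | 3 | 8
8 | dave | 50 | 1 | 50 | E | 2 | 8
8 | dave | 50 | 1 | 2 | C | 1 | 8
8 | carol | 4 | 8 | 7 | D | 3 | 8
8 | carol | 4 | 8 | 50 | E | 2 | 8
8 | carol | 4 | 8 | 2 | C | 1 | 8
8 | eve | 5 | 5 | 7 | D | 3 | 8
8 | eve | 5 | 5 | 50 | E | 2 | 8
8 | eve | 5 | 5 | 2 | C | 1 | 8
5 | carol | 50 | 2 | 30 | C | 3 | 5
5 | carol | 50 | 2 | 6 | F | 5 | 5
After WHERE (6 rows):
stock.score | stock.owner | stock.qty | stock.price | orders.rank | orders.tag | orders.price | orders.score
8 | carol | 4 | 8 | 7 | D | 3 | 8
8 | carol | 4 | 8 | 50 | E | 2 | 8
8 | carol | 4 | 8 | 2 | C | 1 | 8
8 | eve | 5 | 5 | 7 | D | 3 | 8
8 | eve | 5 | 5 | 50 | E | 2 | 8
8 | eve | 5 | 5 | 2 | C | 1 | 8
After GROUP BY (3 rows):
orders.price | max_score
3 | 8
2 | 8
1 | 8

== RESULT ==
orders.price | max_score
3 | 8
2 | 8
1 | 8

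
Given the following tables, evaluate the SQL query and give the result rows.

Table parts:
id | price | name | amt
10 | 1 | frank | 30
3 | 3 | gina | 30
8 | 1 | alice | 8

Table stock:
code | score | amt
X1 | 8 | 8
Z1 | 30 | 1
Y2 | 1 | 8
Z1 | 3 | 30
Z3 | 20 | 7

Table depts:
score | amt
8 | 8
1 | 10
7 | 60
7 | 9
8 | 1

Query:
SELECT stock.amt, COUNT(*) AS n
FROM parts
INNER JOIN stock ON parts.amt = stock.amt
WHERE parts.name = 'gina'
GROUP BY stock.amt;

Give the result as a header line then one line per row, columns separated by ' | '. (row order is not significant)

== RESULT ==
stock.amt | n
30 | 1

Derivation:
After JOIN stock (4 rows):
parts.id | parts.price | parts.name | parts.amt | stock.code | stock.score | stock.amt
10 | 1 | frank | 30 | Z1 | 3 | 30
3 | 3 | gina | 30 | Z1 | 3 | 30
8 | 1 | alice | 8 | X1 | 8 | 8
8 | 1 | alice | 8 | Y2 | 1 | 8
After WHERE (1 rows):
parts.id | parts.price | parts.name | parts.amt | stock.code | stock.score | stock.amt
3 | 3 | gina | 30 | Z1 | 3 | 30
After GROUP BY (1 rows):
stock.amt | n
30 | 1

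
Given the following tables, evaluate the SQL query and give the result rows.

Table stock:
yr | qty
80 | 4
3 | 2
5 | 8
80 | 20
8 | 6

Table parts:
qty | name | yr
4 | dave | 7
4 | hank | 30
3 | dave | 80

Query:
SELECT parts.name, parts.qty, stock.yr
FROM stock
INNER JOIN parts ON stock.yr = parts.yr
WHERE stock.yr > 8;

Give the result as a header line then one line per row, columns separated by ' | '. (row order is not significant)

== RESULT ==
parts.name | parts.qty | stock.yr
dave | 3 | 80
dave | 3 | 80

Derivation:
After JOIN parts (2 rows):
stock.yr | stock.qty | parts.qty | parts.name | parts.yr
80 | 4 | 3 | dave | 80
80 | 20 | 3 | dave | 80
After WHERE (2 rows):
stock.yr | stock.qty | parts.qty | parts.name | parts.yr
80 | 4 | 3 | dave | 80
80 | 20 | 3 | dave | 80
After SELECT (2 rows):
parts.name | parts.qty | stock.yr
dave | 3 | 80
dave | 3 | 80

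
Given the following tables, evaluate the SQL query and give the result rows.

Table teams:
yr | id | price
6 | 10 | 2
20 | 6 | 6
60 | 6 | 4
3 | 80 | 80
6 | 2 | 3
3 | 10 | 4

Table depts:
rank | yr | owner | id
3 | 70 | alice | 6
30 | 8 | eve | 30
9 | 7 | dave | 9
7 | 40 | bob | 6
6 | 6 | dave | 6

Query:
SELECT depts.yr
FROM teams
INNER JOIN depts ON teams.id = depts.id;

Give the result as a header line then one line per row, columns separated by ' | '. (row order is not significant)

== RESULT ==
depts.yr
70
40
6
70
40
6

Derivation:
After JOIN depts (6 rows):
teams.yr | teams.id | teams.price | depts.rank | depts.yr | depts.owner | depts.id
20 | 6 | 6 | 3 | 70 | alice | 6
20 | 6 | 6 | 7 | 40 | bob | 6
20 | 6 | 6 | 6 | 6 | dave | 6
60 | 6 | 4 | 3 | 70 | alice | 6
60 | 6 | 4 | 7 | 40 | bob | 6
60 | 6 | 4 | 6 | 6 | dave | 6
After SELECT (6 rows):
depts.yr
70
40
6
70
40
6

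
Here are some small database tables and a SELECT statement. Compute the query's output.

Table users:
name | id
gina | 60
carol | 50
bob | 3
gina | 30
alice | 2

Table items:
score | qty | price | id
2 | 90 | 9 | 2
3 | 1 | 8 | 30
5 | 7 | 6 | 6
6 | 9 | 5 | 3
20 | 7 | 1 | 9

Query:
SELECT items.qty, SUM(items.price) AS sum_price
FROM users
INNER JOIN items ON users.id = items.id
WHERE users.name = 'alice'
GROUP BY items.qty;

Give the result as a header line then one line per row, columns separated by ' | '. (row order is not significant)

== RESULT ==
items.qty | sum_price
90 | 9

Derivation:
After JOIN items (3 rows):
users.name | users.id | items.score | items.qty | items.price | items.id
bob | 3 | 6 | 9 | 5 | 3
gina | 30 | 3 | 1 | 8 | 30
alice | 2 | 2 | 90 | 9 | 2
After WHERE (1 rows):
users.name | users.id | items.score | items.qty | items.price | items.id
alice | 2 | 2 | 90 | 9 | 2
After GROUP BY (1 rows):
items.qty | sum_price
90 | 9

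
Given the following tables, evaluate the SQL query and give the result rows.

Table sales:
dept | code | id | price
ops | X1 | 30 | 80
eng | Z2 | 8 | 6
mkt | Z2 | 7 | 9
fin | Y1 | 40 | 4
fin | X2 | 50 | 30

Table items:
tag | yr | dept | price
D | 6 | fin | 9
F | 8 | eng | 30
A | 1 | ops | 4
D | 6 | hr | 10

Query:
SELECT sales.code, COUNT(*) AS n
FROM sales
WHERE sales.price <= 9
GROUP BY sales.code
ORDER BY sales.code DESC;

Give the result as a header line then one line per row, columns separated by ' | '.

== RESULT ==
sales.code | n
Z2 | 2
Y1 | 1

Derivation:
After WHERE (3 rows):
sales.dept | sales.code | sales.id | sales.price
eng | Z2 | 8 | 6
mkt | Z2 | 7 | 9
fin | Y1 | 40 | 4
After GROUP BY (2 rows):
sales.code | n
Z2 | 2
Y1 | 1
After ORDER BY (2 rows):
sales.code | n
Z2 | 2
Y1 | 1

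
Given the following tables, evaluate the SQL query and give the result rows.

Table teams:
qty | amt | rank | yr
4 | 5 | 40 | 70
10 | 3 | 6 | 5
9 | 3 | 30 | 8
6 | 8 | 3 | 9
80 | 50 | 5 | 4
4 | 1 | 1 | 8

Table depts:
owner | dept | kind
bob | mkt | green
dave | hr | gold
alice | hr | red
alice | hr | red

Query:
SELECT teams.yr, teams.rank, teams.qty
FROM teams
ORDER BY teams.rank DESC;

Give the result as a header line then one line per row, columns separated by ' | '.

== RESULT ==
teams.yr | teams.rank | teams.qty
70 | 40 | 4
8 | 30 | 9
5 | 6 | 10
4 | 5 | 80
9 | 3 | 6
8 | 1 | 4

Derivation:
After SELECT (6 rows):
teams.yr | teams.rank | teams.qty
70 | 40 | 4
5 | 6 | 10
8 | 30 | 9
9 | 3 | 6
4 | 5 | 80
8 | 1 | 4
After ORDER BY (6 rows):
teams.yr | teams.rank | teams.qty
70 | 40 | 4
8 | 30 | 9
5 | 6 | 10
4 | 5 | 80
9 | 3 | 6
8 | 1 | 4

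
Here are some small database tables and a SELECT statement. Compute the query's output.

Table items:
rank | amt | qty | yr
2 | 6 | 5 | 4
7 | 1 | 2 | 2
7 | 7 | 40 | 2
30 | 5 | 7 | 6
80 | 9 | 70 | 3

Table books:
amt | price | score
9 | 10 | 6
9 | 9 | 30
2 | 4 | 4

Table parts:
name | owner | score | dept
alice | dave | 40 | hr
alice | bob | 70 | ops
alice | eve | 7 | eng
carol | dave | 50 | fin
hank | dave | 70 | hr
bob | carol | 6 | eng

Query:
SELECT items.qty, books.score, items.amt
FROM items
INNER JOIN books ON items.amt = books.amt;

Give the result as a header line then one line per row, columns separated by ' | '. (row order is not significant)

After JOIN books (2 rows):
items.rank | items.amt | items.qty | items.yr | books.amt | books.price | books.score
80 | 9 | 70 | 3 | 9 | 10 | 6
80 | 9 | 70 | 3 | 9 | 9 | 30
After SELECT (2 rows):
items.qty | books.score | items.amt
70 | 6 | 9
70 | 30 | 9

== RESULT ==
items.qty | books.score | items.amt
70 | 6 | 9
70 | 30 | 9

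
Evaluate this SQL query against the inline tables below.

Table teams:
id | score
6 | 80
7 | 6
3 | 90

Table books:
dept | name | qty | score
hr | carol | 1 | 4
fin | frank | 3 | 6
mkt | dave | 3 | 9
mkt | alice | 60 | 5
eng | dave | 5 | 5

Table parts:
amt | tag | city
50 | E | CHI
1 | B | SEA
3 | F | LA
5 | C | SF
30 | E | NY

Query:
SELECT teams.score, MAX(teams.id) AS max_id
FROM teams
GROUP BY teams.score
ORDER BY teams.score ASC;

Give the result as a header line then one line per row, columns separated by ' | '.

== RESULT ==
teams.score | max_id
6 | 7
80 | 6
90 | 3

Derivation:
After GROUP BY (3 rows):
teams.score | max_id
80 | 6
6 | 7
90 | 3
After ORDER BY (3 rows):
teams.score | max_id
6 | 7
80 | 6
90 | 3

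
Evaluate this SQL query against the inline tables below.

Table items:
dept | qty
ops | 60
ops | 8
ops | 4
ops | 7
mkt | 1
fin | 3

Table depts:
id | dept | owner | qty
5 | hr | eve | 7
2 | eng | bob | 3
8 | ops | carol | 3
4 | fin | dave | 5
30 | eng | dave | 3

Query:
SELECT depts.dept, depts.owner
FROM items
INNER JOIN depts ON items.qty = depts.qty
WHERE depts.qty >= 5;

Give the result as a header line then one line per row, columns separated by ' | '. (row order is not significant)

After JOIN depts (4 rows):
items.dept | items.qty | depts.id | depts.dept | depts.owner | depts.qty
ops | 7 | 5 | hr | eve | 7
fin | 3 | 2 | eng | bob | 3
fin | 3 | 8 | ops | carol | 3
fin | 3 | 30 | eng | dave | 3
After WHERE (1 rows):
items.dept | items.qty | depts.id | depts.dept | depts.owner | depts.qty
ops | 7 | 5 | hr | eve | 7
After SELECT (1 rows):
depts.dept | depts.owner
hr | eve

== RESULT ==
depts.dept | depts.owner
hr | eve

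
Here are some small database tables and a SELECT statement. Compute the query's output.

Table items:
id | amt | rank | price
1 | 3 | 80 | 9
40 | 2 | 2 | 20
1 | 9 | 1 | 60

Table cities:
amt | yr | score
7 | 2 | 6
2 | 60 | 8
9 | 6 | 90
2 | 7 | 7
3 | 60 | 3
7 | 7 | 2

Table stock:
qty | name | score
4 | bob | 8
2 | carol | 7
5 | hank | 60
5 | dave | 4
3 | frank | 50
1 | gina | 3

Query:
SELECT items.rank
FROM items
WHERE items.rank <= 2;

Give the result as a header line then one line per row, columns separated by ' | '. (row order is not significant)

After WHERE (2 rows):
items.id | items.amt | items.rank | items.price
40 | 2 | 2 | 20
1 | 9 | 1 | 60
After SELECT (2 rows):
items.rank
2
1

== RESULT ==
items.rank
2
1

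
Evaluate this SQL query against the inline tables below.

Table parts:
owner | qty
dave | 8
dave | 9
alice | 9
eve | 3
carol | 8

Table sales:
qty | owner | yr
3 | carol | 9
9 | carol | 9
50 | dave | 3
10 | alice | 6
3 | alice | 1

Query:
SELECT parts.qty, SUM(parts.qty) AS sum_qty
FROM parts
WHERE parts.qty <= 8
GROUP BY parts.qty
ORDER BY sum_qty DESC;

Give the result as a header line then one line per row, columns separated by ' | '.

After WHERE (3 rows):
parts.owner | parts.qty
dave | 8
eve | 3
carol | 8
After GROUP BY (2 rows):
parts.qty | sum_qty
8 | 16
3 | 3
After ORDER BY (2 rows):
parts.qty | sum_qty
8 | 16
3 | 3

== RESULT ==
parts.qty | sum_qty
8 | 16
3 | 3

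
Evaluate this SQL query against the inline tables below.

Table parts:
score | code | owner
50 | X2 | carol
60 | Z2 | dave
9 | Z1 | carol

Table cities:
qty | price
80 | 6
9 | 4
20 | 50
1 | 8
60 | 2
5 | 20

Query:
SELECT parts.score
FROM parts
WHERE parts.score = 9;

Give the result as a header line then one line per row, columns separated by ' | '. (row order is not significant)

== RESULT ==
parts.score
9

Derivation:
After WHERE (1 rows):
parts.score | parts.code | parts.owner
9 | Z1 | carol
After SELECT (1 rows):
parts.score
9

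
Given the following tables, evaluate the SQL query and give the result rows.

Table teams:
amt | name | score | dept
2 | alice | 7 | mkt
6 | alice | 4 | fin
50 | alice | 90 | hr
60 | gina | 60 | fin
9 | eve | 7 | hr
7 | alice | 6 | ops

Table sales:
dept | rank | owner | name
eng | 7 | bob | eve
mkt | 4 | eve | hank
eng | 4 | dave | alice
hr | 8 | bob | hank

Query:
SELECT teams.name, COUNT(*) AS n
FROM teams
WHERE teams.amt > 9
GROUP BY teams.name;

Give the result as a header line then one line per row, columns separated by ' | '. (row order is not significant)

After WHERE (2 rows):
teams.amt | teams.name | teams.score | teams.dept
50 | alice | 90 | hr
60 | gina | 60 | fin
After GROUP BY (2 rows):
teams.name | n
alice | 1
gina | 1

== RESULT ==
teams.name | n
alice | 1
gina | 1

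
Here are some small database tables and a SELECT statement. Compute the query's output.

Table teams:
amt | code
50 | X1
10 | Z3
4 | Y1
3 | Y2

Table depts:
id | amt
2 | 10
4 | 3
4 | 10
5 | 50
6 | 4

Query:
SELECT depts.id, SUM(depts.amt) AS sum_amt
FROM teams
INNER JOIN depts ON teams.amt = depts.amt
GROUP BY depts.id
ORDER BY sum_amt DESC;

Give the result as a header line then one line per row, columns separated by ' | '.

== RESULT ==
depts.id | sum_amt
5 | 50
4 | 13
2 | 10
6 | 4

Derivation:
After JOIN depts (5 rows):
teams.amt | teams.code | depts.id | depts.amt
50 | X1 | 5 | 50
10 | Z3 | 2 | 10
10 | Z3 | 4 | 10
4 | Y1 | 6 | 4
3 | Y2 | 4 | 3
After GROUP BY (4 rows):
depts.id | sum_amt
5 | 50
2 | 10
4 | 13
6 | 4
After ORDER BY (4 rows):
depts.id | sum_amt
5 | 50
4 | 13
2 | 10
6 | 4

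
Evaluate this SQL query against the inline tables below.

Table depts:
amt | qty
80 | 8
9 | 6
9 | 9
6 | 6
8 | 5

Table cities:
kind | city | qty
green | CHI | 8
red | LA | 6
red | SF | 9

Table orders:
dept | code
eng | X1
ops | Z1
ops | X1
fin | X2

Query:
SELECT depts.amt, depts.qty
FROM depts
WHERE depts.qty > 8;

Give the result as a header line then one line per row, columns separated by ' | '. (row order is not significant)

== RESULT ==
depts.amt | depts.qty
9 | 9

Derivation:
After WHERE (1 rows):
depts.amt | depts.qty
9 | 9
After SELECT (1 rows):
depts.amt | depts.qty
9 | 9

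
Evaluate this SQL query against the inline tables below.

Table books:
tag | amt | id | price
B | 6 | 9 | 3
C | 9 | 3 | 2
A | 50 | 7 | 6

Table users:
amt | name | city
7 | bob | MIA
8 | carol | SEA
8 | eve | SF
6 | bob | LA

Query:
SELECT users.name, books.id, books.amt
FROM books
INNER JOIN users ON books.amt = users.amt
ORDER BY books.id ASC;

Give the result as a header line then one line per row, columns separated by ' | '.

== RESULT ==
users.name | books.id | books.amt
bob | 9 | 6

Derivation:
After JOIN users (1 rows):
books.tag | books.amt | books.id | books.price | users.amt | users.name | users.city
B | 6 | 9 | 3 | 6 | bob | LA
After SELECT (1 rows):
users.name | books.id | books.amt
bob | 9 | 6
After ORDER BY (1 rows):
users.name | books.id | books.amt
bob | 9 | 6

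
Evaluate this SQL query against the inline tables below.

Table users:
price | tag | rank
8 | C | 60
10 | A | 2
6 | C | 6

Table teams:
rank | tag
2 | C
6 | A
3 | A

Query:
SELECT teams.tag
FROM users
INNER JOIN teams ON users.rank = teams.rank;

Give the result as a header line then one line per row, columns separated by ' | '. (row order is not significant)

== RESULT ==
teams.tag
C
A

Derivation:
After JOIN teams (2 rows):
users.price | users.tag | users.rank | teams.rank | teams.tag
10 | A | 2 | 2 | C
6 | C | 6 | 6 | A
After SELECT (2 rows):
teams.tag
C
A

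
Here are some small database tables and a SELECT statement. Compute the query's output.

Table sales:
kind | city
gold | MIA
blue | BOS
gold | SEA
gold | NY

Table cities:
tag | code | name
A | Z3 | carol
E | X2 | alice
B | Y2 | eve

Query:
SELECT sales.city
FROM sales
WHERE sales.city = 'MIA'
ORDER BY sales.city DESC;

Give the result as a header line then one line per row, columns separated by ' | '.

== RESULT ==
sales.city
MIA

Derivation:
After WHERE (1 rows):
sales.kind | sales.city
gold | MIA
After SELECT (1 rows):
sales.city
MIA
After ORDER BY (1 rows):
sales.city
MIA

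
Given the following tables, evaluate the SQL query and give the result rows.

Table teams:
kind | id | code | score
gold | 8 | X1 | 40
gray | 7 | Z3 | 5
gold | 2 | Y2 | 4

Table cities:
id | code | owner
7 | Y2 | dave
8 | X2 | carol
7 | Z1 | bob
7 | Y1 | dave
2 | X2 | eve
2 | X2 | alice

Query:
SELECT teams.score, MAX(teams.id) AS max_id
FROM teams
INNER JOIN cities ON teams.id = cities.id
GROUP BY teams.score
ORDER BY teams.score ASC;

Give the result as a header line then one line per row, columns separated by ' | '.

== RESULT ==
teams.score | max_id
4 | 2
5 | 7
40 | 8

Derivation:
After JOIN cities (6 rows):
teams.kind | teams.id | teams.code | teams.score | cities.id | cities.code | cities.owner
gold | 8 | X1 | 40 | 8 | X2 | carol
gray | 7 | Z3 | 5 | 7 | Y2 | dave
gray | 7 | Z3 | 5 | 7 | Z1 | bob
gray | 7 | Z3 | 5 | 7 | Y1 | dave
gold | 2 | Y2 | 4 | 2 | X2 | eve
gold | 2 | Y2 | 4 | 2 | X2 | alice
After GROUP BY (3 rows):
teams.score | max_id
40 | 8
5 | 7
4 | 2
After ORDER BY (3 rows):
teams.score | max_id
4 | 2
5 | 7
40 | 8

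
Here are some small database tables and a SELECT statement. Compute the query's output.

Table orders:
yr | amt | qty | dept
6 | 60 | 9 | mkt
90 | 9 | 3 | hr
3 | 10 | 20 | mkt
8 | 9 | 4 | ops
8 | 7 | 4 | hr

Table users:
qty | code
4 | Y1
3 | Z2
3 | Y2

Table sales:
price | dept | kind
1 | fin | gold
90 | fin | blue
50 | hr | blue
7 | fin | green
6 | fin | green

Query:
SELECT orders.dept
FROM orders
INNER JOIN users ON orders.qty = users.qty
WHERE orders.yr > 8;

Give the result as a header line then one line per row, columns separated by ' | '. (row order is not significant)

After JOIN users (4 rows):
orders.yr | orders.amt | orders.qty | orders.dept | users.qty | users.code
90 | 9 | 3 | hr | 3 | Z2
90 | 9 | 3 | hr | 3 | Y2
8 | 9 | 4 | ops | 4 | Y1
8 | 7 | 4 | hr | 4 | Y1
After WHERE (2 rows):
orders.yr | orders.amt | orders.qty | orders.dept | users.qty | users.code
90 | 9 | 3 | hr | 3 | Z2
90 | 9 | 3 | hr | 3 | Y2
After SELECT (2 rows):
orders.dept
hr
hr

== RESULT ==
orders.dept
hr
hr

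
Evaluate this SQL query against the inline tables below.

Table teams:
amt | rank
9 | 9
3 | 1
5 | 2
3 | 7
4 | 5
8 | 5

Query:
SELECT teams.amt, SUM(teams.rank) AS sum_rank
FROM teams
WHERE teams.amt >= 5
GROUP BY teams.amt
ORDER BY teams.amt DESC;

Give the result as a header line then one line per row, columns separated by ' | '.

== RESULT ==
teams.amt | sum_rank
9 | 9
8 | 5
5 | 2

Derivation:
After WHERE (3 rows):
teams.amt | teams.rank
9 | 9
5 | 2
8 | 5
After GROUP BY (3 rows):
teams.amt | sum_rank
9 | 9
5 | 2
8 | 5
After ORDER BY (3 rows):
teams.amt | sum_rank
9 | 9
8 | 5
5 | 2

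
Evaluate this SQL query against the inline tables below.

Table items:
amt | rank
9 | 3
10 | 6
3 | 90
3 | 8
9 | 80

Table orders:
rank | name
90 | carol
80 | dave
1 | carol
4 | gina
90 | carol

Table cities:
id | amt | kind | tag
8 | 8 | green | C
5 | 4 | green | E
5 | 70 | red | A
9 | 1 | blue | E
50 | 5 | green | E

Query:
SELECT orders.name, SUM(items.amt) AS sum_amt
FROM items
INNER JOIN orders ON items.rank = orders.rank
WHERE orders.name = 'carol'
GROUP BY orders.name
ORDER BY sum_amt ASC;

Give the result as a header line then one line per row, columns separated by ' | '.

== RESULT ==
orders.name | sum_amt
carol | 6

Derivation:
After JOIN orders (3 rows):
items.amt | items.rank | orders.rank | orders.name
3 | 90 | 90 | carol
3 | 90 | 90 | carol
9 | 80 | 80 | dave
After WHERE (2 rows):
items.amt | items.rank | orders.rank | orders.name
3 | 90 | 90 | carol
3 | 90 | 90 | carol
After GROUP BY (1 rows):
orders.name | sum_amt
carol | 6
After ORDER BY (1 rows):
orders.name | sum_amt
carol | 6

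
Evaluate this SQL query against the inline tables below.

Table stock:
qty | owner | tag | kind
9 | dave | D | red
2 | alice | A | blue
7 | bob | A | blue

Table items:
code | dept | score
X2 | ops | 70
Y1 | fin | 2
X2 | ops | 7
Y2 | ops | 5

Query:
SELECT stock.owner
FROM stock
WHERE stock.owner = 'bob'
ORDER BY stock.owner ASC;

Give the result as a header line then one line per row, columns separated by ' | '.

== RESULT ==
stock.owner
bob

Derivation:
After WHERE (1 rows):
stock.qty | stock.owner | stock.tag | stock.kind
7 | bob | A | blue
After SELECT (1 rows):
stock.owner
bob
After ORDER BY (1 rows):
stock.owner
bob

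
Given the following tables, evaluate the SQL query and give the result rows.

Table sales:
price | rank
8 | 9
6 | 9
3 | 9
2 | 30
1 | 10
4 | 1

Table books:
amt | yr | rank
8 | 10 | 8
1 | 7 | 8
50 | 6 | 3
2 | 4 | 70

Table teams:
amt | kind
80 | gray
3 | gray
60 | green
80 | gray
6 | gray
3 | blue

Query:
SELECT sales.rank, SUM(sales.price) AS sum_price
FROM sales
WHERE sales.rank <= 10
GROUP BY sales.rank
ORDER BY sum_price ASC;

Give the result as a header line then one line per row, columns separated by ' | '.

== RESULT ==
sales.rank | sum_price
10 | 1
1 | 4
9 | 17

Derivation:
After WHERE (5 rows):
sales.price | sales.rank
8 | 9
6 | 9
3 | 9
1 | 10
4 | 1
After GROUP BY (3 rows):
sales.rank | sum_price
9 | 17
10 | 1
1 | 4
After ORDER BY (3 rows):
sales.rank | sum_price
10 | 1
1 | 4
9 | 17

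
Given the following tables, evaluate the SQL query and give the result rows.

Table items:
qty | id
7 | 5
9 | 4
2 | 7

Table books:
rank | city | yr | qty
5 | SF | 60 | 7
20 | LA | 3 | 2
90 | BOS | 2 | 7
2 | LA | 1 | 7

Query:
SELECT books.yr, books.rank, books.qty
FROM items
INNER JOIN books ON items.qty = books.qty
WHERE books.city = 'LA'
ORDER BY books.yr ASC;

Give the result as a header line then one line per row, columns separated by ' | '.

== RESULT ==
books.yr | books.rank | books.qty
1 | 2 | 7
3 | 20 | 2

Derivation:
After JOIN books (4 rows):
items.qty | items.id | books.rank | books.city | books.yr | books.qty
7 | 5 | 5 | SF | 60 | 7
7 | 5 | 90 | BOS | 2 | 7
7 | 5 | 2 | LA | 1 | 7
2 | 7 | 20 | LA | 3 | 2
After WHERE (2 rows):
items.qty | items.id | books.rank | books.city | books.yr | books.qty
7 | 5 | 2 | LA | 1 | 7
2 | 7 | 20 | LA | 3 | 2
After SELECT (2 rows):
books.yr | books.rank | books.qty
1 | 2 | 7
3 | 20 | 2
After ORDER BY (2 rows):
books.yr | books.rank | books.qty
1 | 2 | 7
3 | 20 | 2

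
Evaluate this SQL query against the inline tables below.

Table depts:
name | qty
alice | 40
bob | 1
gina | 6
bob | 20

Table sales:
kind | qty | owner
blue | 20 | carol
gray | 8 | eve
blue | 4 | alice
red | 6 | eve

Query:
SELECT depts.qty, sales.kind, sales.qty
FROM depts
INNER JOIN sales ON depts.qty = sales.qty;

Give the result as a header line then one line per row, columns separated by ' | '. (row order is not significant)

After JOIN sales (2 rows):
depts.name | depts.qty | sales.kind | sales.qty | sales.owner
gina | 6 | red | 6 | eve
bob | 20 | blue | 20 | carol
After SELECT (2 rows):
depts.qty | sales.kind | sales.qty
6 | red | 6
20 | blue | 20

== RESULT ==
depts.qty | sales.kind | sales.qty
6 | red | 6
20 | blue | 20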